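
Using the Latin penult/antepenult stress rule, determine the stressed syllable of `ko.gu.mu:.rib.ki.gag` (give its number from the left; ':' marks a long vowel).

4

Classical Latin: stress the penult if heavy (long vowel or closed), else the antepenult.
Weights: 4 rib H, 5 ki L, 6 gag H.
The penult (syllable 5, ki) is light, so stress falls on the antepenult (syllable 4, rib).
Stress on syllable 4: ko.gu.mu:.ˈrib.ki.gag.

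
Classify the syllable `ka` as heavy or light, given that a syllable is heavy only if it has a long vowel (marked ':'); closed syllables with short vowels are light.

light

`ka`: short vowel, open (no coda). Short vowel → light.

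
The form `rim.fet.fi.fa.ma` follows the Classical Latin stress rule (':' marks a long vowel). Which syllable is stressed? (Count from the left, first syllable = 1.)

3

Classical Latin: stress the penult if heavy (long vowel or closed), else the antepenult.
Weights: 3 fi L, 4 fa L, 5 ma L.
The penult (syllable 4, fa) is light, so stress falls on the antepenult (syllable 3, fi).
Stress on syllable 3: rim.fet.ˈfi.fa.ma.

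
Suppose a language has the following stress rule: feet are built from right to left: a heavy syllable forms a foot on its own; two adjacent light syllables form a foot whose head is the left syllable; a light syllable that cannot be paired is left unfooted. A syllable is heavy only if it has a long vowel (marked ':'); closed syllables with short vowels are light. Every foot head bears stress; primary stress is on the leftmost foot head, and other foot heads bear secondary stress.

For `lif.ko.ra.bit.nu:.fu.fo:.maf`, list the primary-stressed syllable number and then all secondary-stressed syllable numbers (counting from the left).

Weights: 1 lif L, 2 ko L, 3 ra L, 4 bit L, 5 nu: H, 6 fu L, 7 fo: H, 8 maf L.
Parse right to left (heavy = foot alone; LL = one foot; stranded L unfooted): (ˈlif.ko) (ˈra.bit) (ˈnu:) fu (ˈfo:) maf.
Foot heads: 1, 3, 5, 7.
Primary stress on the leftmost head = syllable 1.
Secondary stress on 3, 5, 7: ˈlif.ko.ˌra.bit.ˌnu:.fu.ˌfo:.maf.

primary 1, secondary 3, 5, 7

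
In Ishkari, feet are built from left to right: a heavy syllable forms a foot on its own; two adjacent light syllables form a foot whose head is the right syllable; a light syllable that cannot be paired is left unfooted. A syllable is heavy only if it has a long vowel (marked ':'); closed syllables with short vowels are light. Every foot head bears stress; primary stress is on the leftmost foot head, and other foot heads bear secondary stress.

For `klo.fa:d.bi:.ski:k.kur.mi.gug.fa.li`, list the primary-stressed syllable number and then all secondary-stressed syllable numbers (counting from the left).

Weights: 1 klo L, 2 fa:d H, 3 bi: H, 4 ski:k H, 5 kur L, 6 mi L, 7 gug L, 8 fa L, 9 li L.
Parse left to right (heavy = foot alone; LL = one foot; stranded L unfooted): klo (ˈfa:d) (ˈbi:) (ˈski:k) (kur.ˈmi) (gug.ˈfa) li.
Foot heads: 2, 3, 4, 6, 8.
Primary stress on the leftmost head = syllable 2.
Secondary stress on 3, 4, 6, 8: klo.ˈfa:d.ˌbi:.ˌski:k.kur.ˌmi.gug.ˌfa.li.

primary 2, secondary 3, 4, 6, 8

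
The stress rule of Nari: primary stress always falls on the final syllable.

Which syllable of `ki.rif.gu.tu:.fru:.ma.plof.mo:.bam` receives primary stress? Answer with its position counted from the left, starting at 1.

9

The word has 9 syllables; the final syllable is syllable 9 (bam).
Primary stress: syllable 9 → ki.rif.gu.tu:.fru:.ma.plof.mo:.ˈbam.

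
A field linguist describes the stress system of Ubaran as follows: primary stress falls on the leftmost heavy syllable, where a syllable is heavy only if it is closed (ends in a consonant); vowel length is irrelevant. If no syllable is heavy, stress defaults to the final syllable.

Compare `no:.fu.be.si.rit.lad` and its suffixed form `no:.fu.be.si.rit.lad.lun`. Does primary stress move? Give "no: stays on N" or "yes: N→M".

no: stays on 5

Base `no:.fu.be.si.rit.lad` (6 syllables):
  Weights: 1 no: L, 2 fu L, 3 be L, 4 si L, 5 rit H, 6 lad H.
  Heavy syllables in the domain: 5, 6. The leftmost is syllable 5 (rit).
  → primary stress on syllable 5.
Suffixed `no:.fu.be.si.rit.lad.lun` (7 syllables):
  Weights: 1 no: L, 2 fu L, 3 be L, 4 si L, 5 rit H, 6 lad H, 7 lun H.
  Heavy syllables in the domain: 5, 6, 7. The leftmost is syllable 5 (rit).
  → primary stress on syllable 5.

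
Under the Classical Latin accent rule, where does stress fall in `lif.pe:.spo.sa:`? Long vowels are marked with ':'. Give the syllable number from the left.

Classical Latin: stress the penult if heavy (long vowel or closed), else the antepenult.
Weights: 2 pe: H, 3 spo L, 4 sa: H.
The penult (syllable 3, spo) is light, so stress falls on the antepenult (syllable 2, pe:).
Stress on syllable 2: lif.ˈpe:.spo.sa:.

2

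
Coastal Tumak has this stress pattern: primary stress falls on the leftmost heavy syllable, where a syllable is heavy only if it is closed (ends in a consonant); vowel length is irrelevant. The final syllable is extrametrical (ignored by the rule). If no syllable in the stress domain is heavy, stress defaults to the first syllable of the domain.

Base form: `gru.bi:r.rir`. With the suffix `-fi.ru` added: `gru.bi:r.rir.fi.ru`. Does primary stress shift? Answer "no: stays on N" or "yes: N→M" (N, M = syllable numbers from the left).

Base `gru.bi:r.rir` (3 syllables):
  The final syllable (3, rir) is extrametrical; the stress domain is syllables 1–2.
  Weights: 1 gru L, 2 bi:r H.
  Heavy syllables in the domain: 2. The leftmost is syllable 2 (bi:r).
  → primary stress on syllable 2.
Suffixed `gru.bi:r.rir.fi.ru` (5 syllables):
  The final syllable (5, ru) is extrametrical; the stress domain is syllables 1–4.
  Weights: 1 gru L, 2 bi:r H, 3 rir H, 4 fi L.
  Heavy syllables in the domain: 2, 3. The leftmost is syllable 2 (bi:r).
  → primary stress on syllable 2.

no: stays on 2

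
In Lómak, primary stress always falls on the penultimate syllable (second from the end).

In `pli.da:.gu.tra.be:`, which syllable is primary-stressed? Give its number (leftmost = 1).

The word has 5 syllables; the penultimate syllable (second from the end) is syllable 4 (tra).
Primary stress: syllable 4 → pli.da:.gu.ˈtra.be:.

4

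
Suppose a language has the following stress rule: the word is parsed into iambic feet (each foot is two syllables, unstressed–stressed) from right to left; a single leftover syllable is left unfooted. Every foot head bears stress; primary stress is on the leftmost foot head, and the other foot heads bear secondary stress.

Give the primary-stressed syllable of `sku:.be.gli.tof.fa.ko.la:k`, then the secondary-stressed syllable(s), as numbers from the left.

Parse right to left into iambic (σˈσ) feet: sku: (be.ˈgli) (tof.ˈfa) (ko.ˈla:k). Syllable 1 is left unfooted.
Foot heads (stressed positions): 3, 5, 7.
End Rule Leftmost: primary stress on the leftmost head = syllable 3.
Secondary stress on 5, 7: sku:.be.ˈgli.tof.ˌfa.ko.ˌla:k.

primary 3, secondary 5, 7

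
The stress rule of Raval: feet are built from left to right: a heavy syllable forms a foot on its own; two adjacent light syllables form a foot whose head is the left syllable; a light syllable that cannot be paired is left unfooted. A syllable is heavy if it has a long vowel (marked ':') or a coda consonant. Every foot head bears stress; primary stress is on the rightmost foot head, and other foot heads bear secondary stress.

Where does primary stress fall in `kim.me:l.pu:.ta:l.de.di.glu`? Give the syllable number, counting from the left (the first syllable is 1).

5

Weights: 1 kim H, 2 me:l H, 3 pu: H, 4 ta:l H, 5 de L, 6 di L, 7 glu L.
Parse left to right (heavy = foot alone; LL = one foot; stranded L unfooted): (ˈkim) (ˈme:l) (ˈpu:) (ˈta:l) (ˈde.di) glu.
Foot heads: 1, 2, 3, 4, 5.
Primary stress on the rightmost head = syllable 5.
Primary stress: syllable 5 → kim.me:l.pu:.ta:l.ˈde.di.glu.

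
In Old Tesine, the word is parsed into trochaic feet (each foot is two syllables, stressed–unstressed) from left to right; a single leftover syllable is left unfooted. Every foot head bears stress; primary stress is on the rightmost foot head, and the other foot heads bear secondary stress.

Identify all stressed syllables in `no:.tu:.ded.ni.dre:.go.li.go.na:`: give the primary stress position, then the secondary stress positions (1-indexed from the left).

primary 7, secondary 1, 3, 5

Parse left to right into trochaic (ˈσσ) feet: (ˈno:.tu:) (ˈded.ni) (ˈdre:.go) (ˈli.go) na:. Syllable 9 is left unfooted.
Foot heads (stressed positions): 1, 3, 5, 7.
End Rule Rightmost: primary stress on the rightmost head = syllable 7.
Secondary stress on 1, 3, 5: ˌno:.tu:.ˌded.ni.ˌdre:.go.ˈli.go.na:.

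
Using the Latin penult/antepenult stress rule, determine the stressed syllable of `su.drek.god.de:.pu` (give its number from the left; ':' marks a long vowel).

4

Classical Latin: stress the penult if heavy (long vowel or closed), else the antepenult.
Weights: 3 god H, 4 de: H, 5 pu L.
The penult (syllable 4, de:) is heavy, so it takes stress.
Stress on syllable 4: su.drek.god.ˈde:.pu.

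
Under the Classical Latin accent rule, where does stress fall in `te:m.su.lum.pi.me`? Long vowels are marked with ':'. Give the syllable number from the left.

Classical Latin: stress the penult if heavy (long vowel or closed), else the antepenult.
Weights: 3 lum H, 4 pi L, 5 me L.
The penult (syllable 4, pi) is light, so stress falls on the antepenult (syllable 3, lum).
Stress on syllable 3: te:m.su.ˈlum.pi.me.

3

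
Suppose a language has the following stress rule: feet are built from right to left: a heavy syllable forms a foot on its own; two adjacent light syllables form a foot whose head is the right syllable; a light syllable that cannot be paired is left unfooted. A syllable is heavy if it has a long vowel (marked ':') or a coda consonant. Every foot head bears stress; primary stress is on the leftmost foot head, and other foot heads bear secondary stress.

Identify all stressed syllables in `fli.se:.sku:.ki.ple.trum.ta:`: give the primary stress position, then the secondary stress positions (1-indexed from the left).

Weights: 1 fli L, 2 se: H, 3 sku: H, 4 ki L, 5 ple L, 6 trum H, 7 ta: H.
Parse right to left (heavy = foot alone; LL = one foot; stranded L unfooted): fli (ˈse:) (ˈsku:) (ki.ˈple) (ˈtrum) (ˈta:).
Foot heads: 2, 3, 5, 6, 7.
Primary stress on the leftmost head = syllable 2.
Secondary stress on 3, 5, 6, 7: fli.ˈse:.ˌsku:.ki.ˌple.ˌtrum.ˌta:.

primary 2, secondary 3, 5, 6, 7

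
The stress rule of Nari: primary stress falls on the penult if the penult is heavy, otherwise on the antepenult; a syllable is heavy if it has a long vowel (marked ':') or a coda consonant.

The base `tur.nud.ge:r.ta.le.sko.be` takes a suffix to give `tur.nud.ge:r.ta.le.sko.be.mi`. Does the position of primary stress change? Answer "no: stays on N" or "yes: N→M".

Base `tur.nud.ge:r.ta.le.sko.be` (7 syllables):
  Weights: 5 le L, 6 sko L, 7 be L.
  The penult (syllable 6, sko) is light, so stress falls on the antepenult (syllable 5, le).
  → primary stress on syllable 5.
Suffixed `tur.nud.ge:r.ta.le.sko.be.mi` (8 syllables):
  Weights: 6 sko L, 7 be L, 8 mi L.
  The penult (syllable 7, be) is light, so stress falls on the antepenult (syllable 6, sko).
  → primary stress on syllable 6.

yes: 5→6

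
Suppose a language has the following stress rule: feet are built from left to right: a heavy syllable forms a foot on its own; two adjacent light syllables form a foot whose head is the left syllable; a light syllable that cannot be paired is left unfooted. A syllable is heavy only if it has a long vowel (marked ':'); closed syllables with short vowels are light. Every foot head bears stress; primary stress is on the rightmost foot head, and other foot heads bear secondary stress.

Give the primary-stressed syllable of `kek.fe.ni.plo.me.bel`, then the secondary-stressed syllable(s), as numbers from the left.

Weights: 1 kek L, 2 fe L, 3 ni L, 4 plo L, 5 me L, 6 bel L.
Parse left to right (heavy = foot alone; LL = one foot; stranded L unfooted): (ˈkek.fe) (ˈni.plo) (ˈme.bel).
Foot heads: 1, 3, 5.
Primary stress on the rightmost head = syllable 5.
Secondary stress on 1, 3: ˌkek.fe.ˌni.plo.ˈme.bel.

primary 5, secondary 1, 3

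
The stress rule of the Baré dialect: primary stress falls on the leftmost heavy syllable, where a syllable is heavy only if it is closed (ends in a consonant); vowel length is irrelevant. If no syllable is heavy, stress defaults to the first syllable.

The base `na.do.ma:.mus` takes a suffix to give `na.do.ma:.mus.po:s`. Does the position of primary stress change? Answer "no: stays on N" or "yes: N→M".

no: stays on 4

Base `na.do.ma:.mus` (4 syllables):
  Weights: 1 na L, 2 do L, 3 ma: L, 4 mus H.
  Heavy syllables in the domain: 4. The leftmost is syllable 4 (mus).
  → primary stress on syllable 4.
Suffixed `na.do.ma:.mus.po:s` (5 syllables):
  Weights: 1 na L, 2 do L, 3 ma: L, 4 mus H, 5 po:s H.
  Heavy syllables in the domain: 4, 5. The leftmost is syllable 4 (mus).
  → primary stress on syllable 4.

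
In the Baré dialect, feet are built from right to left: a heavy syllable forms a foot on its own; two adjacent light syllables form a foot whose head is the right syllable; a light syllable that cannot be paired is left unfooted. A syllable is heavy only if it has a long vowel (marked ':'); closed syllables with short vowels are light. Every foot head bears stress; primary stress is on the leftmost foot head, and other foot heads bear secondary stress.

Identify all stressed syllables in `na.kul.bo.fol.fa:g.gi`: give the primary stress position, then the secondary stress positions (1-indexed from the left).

primary 2, secondary 4, 5

Weights: 1 na L, 2 kul L, 3 bo L, 4 fol L, 5 fa:g H, 6 gi L.
Parse right to left (heavy = foot alone; LL = one foot; stranded L unfooted): (na.ˈkul) (bo.ˈfol) (ˈfa:g) gi.
Foot heads: 2, 4, 5.
Primary stress on the leftmost head = syllable 2.
Secondary stress on 4, 5: na.ˈkul.bo.ˌfol.ˌfa:g.gi.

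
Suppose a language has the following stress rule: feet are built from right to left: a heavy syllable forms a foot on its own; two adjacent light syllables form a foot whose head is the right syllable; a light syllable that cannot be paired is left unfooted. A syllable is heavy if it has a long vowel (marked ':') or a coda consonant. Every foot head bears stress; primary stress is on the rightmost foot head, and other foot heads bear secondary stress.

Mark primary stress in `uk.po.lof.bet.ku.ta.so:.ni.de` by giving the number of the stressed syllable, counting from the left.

Weights: 1 uk H, 2 po L, 3 lof H, 4 bet H, 5 ku L, 6 ta L, 7 so: H, 8 ni L, 9 de L.
Parse right to left (heavy = foot alone; LL = one foot; stranded L unfooted): (ˈuk) po (ˈlof) (ˈbet) (ku.ˈta) (ˈso:) (ni.ˈde).
Foot heads: 1, 3, 4, 6, 7, 9.
Primary stress on the rightmost head = syllable 9.
Primary stress: syllable 9 → uk.po.lof.bet.ku.ta.so:.ni.ˈde.

9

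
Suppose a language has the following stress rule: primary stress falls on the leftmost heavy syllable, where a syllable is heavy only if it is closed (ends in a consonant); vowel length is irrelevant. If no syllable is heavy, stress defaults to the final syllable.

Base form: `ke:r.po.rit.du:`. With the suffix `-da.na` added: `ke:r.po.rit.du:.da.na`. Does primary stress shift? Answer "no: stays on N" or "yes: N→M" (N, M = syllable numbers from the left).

Base `ke:r.po.rit.du:` (4 syllables):
  Weights: 1 ke:r H, 2 po L, 3 rit H, 4 du: L.
  Heavy syllables in the domain: 1, 3. The leftmost is syllable 1 (ke:r).
  → primary stress on syllable 1.
Suffixed `ke:r.po.rit.du:.da.na` (6 syllables):
  Weights: 1 ke:r H, 2 po L, 3 rit H, 4 du: L, 5 da L, 6 na L.
  Heavy syllables in the domain: 1, 3. The leftmost is syllable 1 (ke:r).
  → primary stress on syllable 1.

no: stays on 1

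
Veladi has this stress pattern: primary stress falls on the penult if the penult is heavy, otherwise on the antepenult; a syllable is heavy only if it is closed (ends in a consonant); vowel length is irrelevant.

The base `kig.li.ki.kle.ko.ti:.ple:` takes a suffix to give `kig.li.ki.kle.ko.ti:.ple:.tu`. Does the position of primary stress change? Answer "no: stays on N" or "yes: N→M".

Base `kig.li.ki.kle.ko.ti:.ple:` (7 syllables):
  Weights: 5 ko L, 6 ti: L, 7 ple: L.
  The penult (syllable 6, ti:) is light, so stress falls on the antepenult (syllable 5, ko).
  → primary stress on syllable 5.
Suffixed `kig.li.ki.kle.ko.ti:.ple:.tu` (8 syllables):
  Weights: 6 ti: L, 7 ple: L, 8 tu L.
  The penult (syllable 7, ple:) is light, so stress falls on the antepenult (syllable 6, ti:).
  → primary stress on syllable 6.

yes: 5→6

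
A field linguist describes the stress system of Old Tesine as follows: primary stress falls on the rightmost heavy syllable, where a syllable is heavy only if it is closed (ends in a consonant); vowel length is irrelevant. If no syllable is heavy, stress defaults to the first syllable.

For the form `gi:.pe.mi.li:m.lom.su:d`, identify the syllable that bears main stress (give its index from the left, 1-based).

Weights: 1 gi: L, 2 pe L, 3 mi L, 4 li:m H, 5 lom H, 6 su:d H.
Heavy syllables in the domain: 4, 5, 6. The rightmost is syllable 6 (su:d).
Primary stress: syllable 6 → gi:.pe.mi.li:m.lom.ˈsu:d.

6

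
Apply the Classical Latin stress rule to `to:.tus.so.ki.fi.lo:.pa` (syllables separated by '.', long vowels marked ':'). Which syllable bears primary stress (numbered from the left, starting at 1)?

Classical Latin: stress the penult if heavy (long vowel or closed), else the antepenult.
Weights: 5 fi L, 6 lo: H, 7 pa L.
The penult (syllable 6, lo:) is heavy, so it takes stress.
Stress on syllable 6: to:.tus.so.ki.fi.ˈlo:.pa.

6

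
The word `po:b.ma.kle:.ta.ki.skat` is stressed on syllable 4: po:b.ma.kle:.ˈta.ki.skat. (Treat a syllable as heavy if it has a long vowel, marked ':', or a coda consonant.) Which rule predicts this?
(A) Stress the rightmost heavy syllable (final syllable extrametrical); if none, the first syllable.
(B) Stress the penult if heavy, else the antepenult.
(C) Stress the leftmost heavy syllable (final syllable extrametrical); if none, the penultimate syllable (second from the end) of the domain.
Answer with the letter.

B

Rule A → syllable 3 (observed: 4).
Rule B → syllable 4 ✓.
Rule C → syllable 1 (observed: 4).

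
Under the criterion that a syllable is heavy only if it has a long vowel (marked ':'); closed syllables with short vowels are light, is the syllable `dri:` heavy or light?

`dri:`: long vowel, open (no coda). Long vowel → heavy.

heavy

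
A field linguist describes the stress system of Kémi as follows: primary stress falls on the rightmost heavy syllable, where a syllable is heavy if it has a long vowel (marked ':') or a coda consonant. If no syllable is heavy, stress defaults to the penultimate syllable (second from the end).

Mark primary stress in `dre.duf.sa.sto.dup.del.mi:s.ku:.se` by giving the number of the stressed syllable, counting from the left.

8

Weights: 1 dre L, 2 duf H, 3 sa L, 4 sto L, 5 dup H, 6 del H, 7 mi:s H, 8 ku: H, 9 se L.
Heavy syllables in the domain: 2, 5, 6, 7, 8. The rightmost is syllable 8 (ku:).
Primary stress: syllable 8 → dre.duf.sa.sto.dup.del.mi:s.ˈku:.se.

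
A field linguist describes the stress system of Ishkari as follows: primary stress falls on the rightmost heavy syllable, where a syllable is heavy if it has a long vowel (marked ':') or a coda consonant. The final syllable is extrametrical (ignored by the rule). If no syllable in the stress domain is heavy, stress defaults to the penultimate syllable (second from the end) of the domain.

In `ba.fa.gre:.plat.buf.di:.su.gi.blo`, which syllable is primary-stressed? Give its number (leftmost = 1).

The final syllable (9, blo) is extrametrical; the stress domain is syllables 1–8.
Weights: 1 ba L, 2 fa L, 3 gre: H, 4 plat H, 5 buf H, 6 di: H, 7 su L, 8 gi L.
Heavy syllables in the domain: 3, 4, 5, 6. The rightmost is syllable 6 (di:).
Primary stress: syllable 6 → ba.fa.gre:.plat.buf.ˈdi:.su.gi.blo.

6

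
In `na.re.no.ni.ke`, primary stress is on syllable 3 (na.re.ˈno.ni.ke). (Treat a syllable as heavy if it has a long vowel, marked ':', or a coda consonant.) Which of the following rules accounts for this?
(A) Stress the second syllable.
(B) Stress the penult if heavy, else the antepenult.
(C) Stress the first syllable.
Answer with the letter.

B

Rule A → syllable 2 (observed: 3).
Rule B → syllable 3 ✓.
Rule C → syllable 1 (observed: 3).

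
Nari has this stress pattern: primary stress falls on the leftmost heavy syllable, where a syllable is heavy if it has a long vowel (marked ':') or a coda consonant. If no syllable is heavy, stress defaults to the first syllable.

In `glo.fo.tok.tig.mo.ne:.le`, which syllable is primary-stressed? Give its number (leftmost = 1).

Weights: 1 glo L, 2 fo L, 3 tok H, 4 tig H, 5 mo L, 6 ne: H, 7 le L.
Heavy syllables in the domain: 3, 4, 6. The leftmost is syllable 3 (tok).
Primary stress: syllable 3 → glo.fo.ˈtok.tig.mo.ne:.le.

3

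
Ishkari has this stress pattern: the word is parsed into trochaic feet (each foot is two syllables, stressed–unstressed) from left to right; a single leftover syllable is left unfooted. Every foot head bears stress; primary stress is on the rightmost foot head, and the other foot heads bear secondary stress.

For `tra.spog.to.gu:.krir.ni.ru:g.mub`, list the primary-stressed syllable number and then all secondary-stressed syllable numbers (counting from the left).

primary 7, secondary 1, 3, 5

Parse left to right into trochaic (ˈσσ) feet: (ˈtra.spog) (ˈto.gu:) (ˈkrir.ni) (ˈru:g.mub).
Foot heads (stressed positions): 1, 3, 5, 7.
End Rule Rightmost: primary stress on the rightmost head = syllable 7.
Secondary stress on 1, 3, 5: ˌtra.spog.ˌto.gu:.ˌkrir.ni.ˈru:g.mub.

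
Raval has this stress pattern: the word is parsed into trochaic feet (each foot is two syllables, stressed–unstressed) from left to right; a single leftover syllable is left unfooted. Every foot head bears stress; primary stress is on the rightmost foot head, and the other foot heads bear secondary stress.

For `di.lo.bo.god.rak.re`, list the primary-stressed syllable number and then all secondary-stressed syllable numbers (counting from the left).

Parse left to right into trochaic (ˈσσ) feet: (ˈdi.lo) (ˈbo.god) (ˈrak.re).
Foot heads (stressed positions): 1, 3, 5.
End Rule Rightmost: primary stress on the rightmost head = syllable 5.
Secondary stress on 1, 3: ˌdi.lo.ˌbo.god.ˈrak.re.

primary 5, secondary 1, 3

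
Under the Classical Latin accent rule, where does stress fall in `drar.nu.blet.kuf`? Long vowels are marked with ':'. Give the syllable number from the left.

Classical Latin: stress the penult if heavy (long vowel or closed), else the antepenult.
Weights: 2 nu L, 3 blet H, 4 kuf H.
The penult (syllable 3, blet) is heavy, so it takes stress.
Stress on syllable 3: drar.nu.ˈblet.kuf.

3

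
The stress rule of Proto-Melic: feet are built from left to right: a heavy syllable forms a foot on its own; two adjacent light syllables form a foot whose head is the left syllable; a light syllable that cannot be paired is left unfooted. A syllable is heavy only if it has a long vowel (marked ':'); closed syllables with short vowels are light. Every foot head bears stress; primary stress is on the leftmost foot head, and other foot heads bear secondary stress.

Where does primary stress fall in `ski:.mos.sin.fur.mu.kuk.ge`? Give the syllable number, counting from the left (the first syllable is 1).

Weights: 1 ski: H, 2 mos L, 3 sin L, 4 fur L, 5 mu L, 6 kuk L, 7 ge L.
Parse left to right (heavy = foot alone; LL = one foot; stranded L unfooted): (ˈski:) (ˈmos.sin) (ˈfur.mu) (ˈkuk.ge).
Foot heads: 1, 2, 4, 6.
Primary stress on the leftmost head = syllable 1.
Primary stress: syllable 1 → ˈski:.mos.sin.fur.mu.kuk.ge.

1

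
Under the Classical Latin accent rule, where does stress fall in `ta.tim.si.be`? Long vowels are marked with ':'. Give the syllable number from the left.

2

Classical Latin: stress the penult if heavy (long vowel or closed), else the antepenult.
Weights: 2 tim H, 3 si L, 4 be L.
The penult (syllable 3, si) is light, so stress falls on the antepenult (syllable 2, tim).
Stress on syllable 2: ta.ˈtim.si.be.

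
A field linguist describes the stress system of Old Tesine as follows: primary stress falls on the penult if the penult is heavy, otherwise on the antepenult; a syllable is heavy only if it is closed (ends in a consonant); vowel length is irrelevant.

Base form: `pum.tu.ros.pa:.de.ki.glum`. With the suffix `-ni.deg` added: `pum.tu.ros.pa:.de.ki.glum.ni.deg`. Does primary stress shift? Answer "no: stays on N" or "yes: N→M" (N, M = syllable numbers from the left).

Base `pum.tu.ros.pa:.de.ki.glum` (7 syllables):
  Weights: 5 de L, 6 ki L, 7 glum H.
  The penult (syllable 6, ki) is light, so stress falls on the antepenult (syllable 5, de).
  → primary stress on syllable 5.
Suffixed `pum.tu.ros.pa:.de.ki.glum.ni.deg` (9 syllables):
  Weights: 7 glum H, 8 ni L, 9 deg H.
  The penult (syllable 8, ni) is light, so stress falls on the antepenult (syllable 7, glum).
  → primary stress on syllable 7.

yes: 5→7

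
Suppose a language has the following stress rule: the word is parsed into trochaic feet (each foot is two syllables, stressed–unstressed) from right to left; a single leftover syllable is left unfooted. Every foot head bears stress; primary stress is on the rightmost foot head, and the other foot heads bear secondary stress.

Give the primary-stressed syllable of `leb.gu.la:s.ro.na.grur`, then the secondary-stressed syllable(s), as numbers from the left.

primary 5, secondary 1, 3

Parse right to left into trochaic (ˈσσ) feet: (ˈleb.gu) (ˈla:s.ro) (ˈna.grur).
Foot heads (stressed positions): 1, 3, 5.
End Rule Rightmost: primary stress on the rightmost head = syllable 5.
Secondary stress on 1, 3: ˌleb.gu.ˌla:s.ro.ˈna.grur.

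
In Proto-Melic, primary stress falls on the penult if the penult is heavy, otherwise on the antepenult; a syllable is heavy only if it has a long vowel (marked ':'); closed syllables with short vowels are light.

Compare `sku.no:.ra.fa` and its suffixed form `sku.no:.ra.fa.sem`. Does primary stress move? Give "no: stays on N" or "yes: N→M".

yes: 2→3

Base `sku.no:.ra.fa` (4 syllables):
  Weights: 2 no: H, 3 ra L, 4 fa L.
  The penult (syllable 3, ra) is light, so stress falls on the antepenult (syllable 2, no:).
  → primary stress on syllable 2.
Suffixed `sku.no:.ra.fa.sem` (5 syllables):
  Weights: 3 ra L, 4 fa L, 5 sem L.
  The penult (syllable 4, fa) is light, so stress falls on the antepenult (syllable 3, ra).
  → primary stress on syllable 3.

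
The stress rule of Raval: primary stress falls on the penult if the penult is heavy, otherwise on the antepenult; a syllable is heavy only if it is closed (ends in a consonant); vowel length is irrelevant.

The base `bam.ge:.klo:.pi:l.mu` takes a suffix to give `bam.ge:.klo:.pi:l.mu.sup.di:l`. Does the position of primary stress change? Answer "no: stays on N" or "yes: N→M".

Base `bam.ge:.klo:.pi:l.mu` (5 syllables):
  Weights: 3 klo: L, 4 pi:l H, 5 mu L.
  The penult (syllable 4, pi:l) is heavy, so it takes stress.
  → primary stress on syllable 4.
Suffixed `bam.ge:.klo:.pi:l.mu.sup.di:l` (7 syllables):
  Weights: 5 mu L, 6 sup H, 7 di:l H.
  The penult (syllable 6, sup) is heavy, so it takes stress.
  → primary stress on syllable 6.

yes: 4→6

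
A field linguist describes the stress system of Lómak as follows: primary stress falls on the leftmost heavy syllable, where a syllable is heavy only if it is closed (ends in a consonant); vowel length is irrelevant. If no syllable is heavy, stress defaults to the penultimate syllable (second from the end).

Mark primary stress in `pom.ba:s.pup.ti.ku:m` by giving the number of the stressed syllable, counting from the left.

1

Weights: 1 pom H, 2 ba:s H, 3 pup H, 4 ti L, 5 ku:m H.
Heavy syllables in the domain: 1, 2, 3, 5. The leftmost is syllable 1 (pom).
Primary stress: syllable 1 → ˈpom.ba:s.pup.ti.ku:m.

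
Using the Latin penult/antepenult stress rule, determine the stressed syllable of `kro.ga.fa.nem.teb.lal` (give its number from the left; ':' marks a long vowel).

Classical Latin: stress the penult if heavy (long vowel or closed), else the antepenult.
Weights: 4 nem H, 5 teb H, 6 lal H.
The penult (syllable 5, teb) is heavy, so it takes stress.
Stress on syllable 5: kro.ga.fa.nem.ˈteb.lal.

5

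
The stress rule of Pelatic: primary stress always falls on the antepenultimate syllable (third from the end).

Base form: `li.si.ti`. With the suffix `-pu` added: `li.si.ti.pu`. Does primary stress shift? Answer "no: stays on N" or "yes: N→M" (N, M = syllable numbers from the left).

Base `li.si.ti` (3 syllables):
  The word has 3 syllables; the antepenultimate syllable (third from the end) is syllable 1 (li).
  → primary stress on syllable 1.
Suffixed `li.si.ti.pu` (4 syllables):
  The word has 4 syllables; the antepenultimate syllable (third from the end) is syllable 2 (si).
  → primary stress on syllable 2.

yes: 1→2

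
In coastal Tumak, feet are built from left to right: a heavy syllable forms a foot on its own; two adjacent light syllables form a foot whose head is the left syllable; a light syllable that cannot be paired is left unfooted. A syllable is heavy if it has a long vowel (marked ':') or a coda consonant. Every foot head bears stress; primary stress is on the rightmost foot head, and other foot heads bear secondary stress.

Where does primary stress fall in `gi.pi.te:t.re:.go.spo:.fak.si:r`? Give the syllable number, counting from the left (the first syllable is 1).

Weights: 1 gi L, 2 pi L, 3 te:t H, 4 re: H, 5 go L, 6 spo: H, 7 fak H, 8 si:r H.
Parse left to right (heavy = foot alone; LL = one foot; stranded L unfooted): (ˈgi.pi) (ˈte:t) (ˈre:) go (ˈspo:) (ˈfak) (ˈsi:r).
Foot heads: 1, 3, 4, 6, 7, 8.
Primary stress on the rightmost head = syllable 8.
Primary stress: syllable 8 → gi.pi.te:t.re:.go.spo:.fak.ˈsi:r.

8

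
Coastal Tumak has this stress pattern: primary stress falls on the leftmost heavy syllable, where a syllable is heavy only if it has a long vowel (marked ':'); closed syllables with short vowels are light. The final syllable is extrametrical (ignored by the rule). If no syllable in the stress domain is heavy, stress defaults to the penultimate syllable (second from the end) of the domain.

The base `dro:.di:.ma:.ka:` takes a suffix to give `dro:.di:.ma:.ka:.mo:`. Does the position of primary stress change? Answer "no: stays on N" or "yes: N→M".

no: stays on 1

Base `dro:.di:.ma:.ka:` (4 syllables):
  The final syllable (4, ka:) is extrametrical; the stress domain is syllables 1–3.
  Weights: 1 dro: H, 2 di: H, 3 ma: H.
  Heavy syllables in the domain: 1, 2, 3. The leftmost is syllable 1 (dro:).
  → primary stress on syllable 1.
Suffixed `dro:.di:.ma:.ka:.mo:` (5 syllables):
  The final syllable (5, mo:) is extrametrical; the stress domain is syllables 1–4.
  Weights: 1 dro: H, 2 di: H, 3 ma: H, 4 ka: H.
  Heavy syllables in the domain: 1, 2, 3, 4. The leftmost is syllable 1 (dro:).
  → primary stress on syllable 1.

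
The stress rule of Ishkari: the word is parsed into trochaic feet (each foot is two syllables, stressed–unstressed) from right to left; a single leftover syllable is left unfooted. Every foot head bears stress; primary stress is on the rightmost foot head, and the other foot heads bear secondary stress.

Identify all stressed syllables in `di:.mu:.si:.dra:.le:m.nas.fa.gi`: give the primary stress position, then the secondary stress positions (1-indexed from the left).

Parse right to left into trochaic (ˈσσ) feet: (ˈdi:.mu:) (ˈsi:.dra:) (ˈle:m.nas) (ˈfa.gi).
Foot heads (stressed positions): 1, 3, 5, 7.
End Rule Rightmost: primary stress on the rightmost head = syllable 7.
Secondary stress on 1, 3, 5: ˌdi:.mu:.ˌsi:.dra:.ˌle:m.nas.ˈfa.gi.

primary 7, secondary 1, 3, 5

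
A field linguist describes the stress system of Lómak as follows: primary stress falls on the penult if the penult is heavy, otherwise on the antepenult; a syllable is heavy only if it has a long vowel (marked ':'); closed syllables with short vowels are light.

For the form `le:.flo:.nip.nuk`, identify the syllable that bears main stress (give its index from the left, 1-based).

Weights: 2 flo: H, 3 nip L, 4 nuk L.
The penult (syllable 3, nip) is light, so stress falls on the antepenult (syllable 2, flo:).
Primary stress: syllable 2 → le:.ˈflo:.nip.nuk.

2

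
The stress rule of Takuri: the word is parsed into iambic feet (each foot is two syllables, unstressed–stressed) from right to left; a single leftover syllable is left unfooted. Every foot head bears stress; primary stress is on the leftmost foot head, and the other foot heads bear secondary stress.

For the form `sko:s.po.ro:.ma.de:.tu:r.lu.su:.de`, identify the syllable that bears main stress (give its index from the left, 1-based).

3

Parse right to left into iambic (σˈσ) feet: sko:s (po.ˈro:) (ma.ˈde:) (tu:r.ˈlu) (su:.ˈde). Syllable 1 is left unfooted.
Foot heads (stressed positions): 3, 5, 7, 9.
End Rule Leftmost: primary stress on the leftmost head = syllable 3.
Primary stress: syllable 3 → sko:s.po.ˈro:.ma.de:.tu:r.lu.su:.de.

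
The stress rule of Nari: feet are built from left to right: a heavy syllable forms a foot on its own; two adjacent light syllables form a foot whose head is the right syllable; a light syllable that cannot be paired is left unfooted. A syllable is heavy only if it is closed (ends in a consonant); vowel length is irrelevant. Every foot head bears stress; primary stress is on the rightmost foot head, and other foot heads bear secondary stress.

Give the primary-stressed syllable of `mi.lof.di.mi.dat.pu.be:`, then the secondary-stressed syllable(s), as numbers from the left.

Weights: 1 mi L, 2 lof H, 3 di L, 4 mi L, 5 dat H, 6 pu L, 7 be: L.
Parse left to right (heavy = foot alone; LL = one foot; stranded L unfooted): mi (ˈlof) (di.ˈmi) (ˈdat) (pu.ˈbe:).
Foot heads: 2, 4, 5, 7.
Primary stress on the rightmost head = syllable 7.
Secondary stress on 2, 4, 5: mi.ˌlof.di.ˌmi.ˌdat.pu.ˈbe:.

primary 7, secondary 2, 4, 5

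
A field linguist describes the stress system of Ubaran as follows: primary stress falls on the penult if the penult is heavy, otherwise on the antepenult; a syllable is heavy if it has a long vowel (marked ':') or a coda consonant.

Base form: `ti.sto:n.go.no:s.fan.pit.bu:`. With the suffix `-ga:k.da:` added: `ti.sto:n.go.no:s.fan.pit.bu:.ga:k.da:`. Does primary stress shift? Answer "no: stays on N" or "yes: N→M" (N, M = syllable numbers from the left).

yes: 6→8

Base `ti.sto:n.go.no:s.fan.pit.bu:` (7 syllables):
  Weights: 5 fan H, 6 pit H, 7 bu: H.
  The penult (syllable 6, pit) is heavy, so it takes stress.
  → primary stress on syllable 6.
Suffixed `ti.sto:n.go.no:s.fan.pit.bu:.ga:k.da:` (9 syllables):
  Weights: 7 bu: H, 8 ga:k H, 9 da: H.
  The penult (syllable 8, ga:k) is heavy, so it takes stress.
  → primary stress on syllable 8.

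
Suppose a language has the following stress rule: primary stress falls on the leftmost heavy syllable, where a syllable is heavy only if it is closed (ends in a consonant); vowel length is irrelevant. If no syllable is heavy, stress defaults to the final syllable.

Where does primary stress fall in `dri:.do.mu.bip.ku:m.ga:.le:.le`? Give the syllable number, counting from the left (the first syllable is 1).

Weights: 1 dri: L, 2 do L, 3 mu L, 4 bip H, 5 ku:m H, 6 ga: L, 7 le: L, 8 le L.
Heavy syllables in the domain: 4, 5. The leftmost is syllable 4 (bip).
Primary stress: syllable 4 → dri:.do.mu.ˈbip.ku:m.ga:.le:.le.

4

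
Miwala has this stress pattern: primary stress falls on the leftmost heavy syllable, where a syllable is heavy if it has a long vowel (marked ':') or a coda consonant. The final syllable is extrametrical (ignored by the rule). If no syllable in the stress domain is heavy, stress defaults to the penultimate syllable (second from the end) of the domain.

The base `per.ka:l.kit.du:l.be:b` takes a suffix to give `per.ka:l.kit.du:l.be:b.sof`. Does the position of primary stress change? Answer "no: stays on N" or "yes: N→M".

Base `per.ka:l.kit.du:l.be:b` (5 syllables):
  The final syllable (5, be:b) is extrametrical; the stress domain is syllables 1–4.
  Weights: 1 per H, 2 ka:l H, 3 kit H, 4 du:l H.
  Heavy syllables in the domain: 1, 2, 3, 4. The leftmost is syllable 1 (per).
  → primary stress on syllable 1.
Suffixed `per.ka:l.kit.du:l.be:b.sof` (6 syllables):
  The final syllable (6, sof) is extrametrical; the stress domain is syllables 1–5.
  Weights: 1 per H, 2 ka:l H, 3 kit H, 4 du:l H, 5 be:b H.
  Heavy syllables in the domain: 1, 2, 3, 4, 5. The leftmost is syllable 1 (per).
  → primary stress on syllable 1.

no: stays on 1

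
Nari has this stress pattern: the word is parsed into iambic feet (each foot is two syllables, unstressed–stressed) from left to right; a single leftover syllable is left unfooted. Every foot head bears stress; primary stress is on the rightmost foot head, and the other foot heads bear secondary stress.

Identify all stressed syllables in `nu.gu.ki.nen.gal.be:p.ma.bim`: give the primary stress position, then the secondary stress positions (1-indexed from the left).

Parse left to right into iambic (σˈσ) feet: (nu.ˈgu) (ki.ˈnen) (gal.ˈbe:p) (ma.ˈbim).
Foot heads (stressed positions): 2, 4, 6, 8.
End Rule Rightmost: primary stress on the rightmost head = syllable 8.
Secondary stress on 2, 4, 6: nu.ˌgu.ki.ˌnen.gal.ˌbe:p.ma.ˈbim.

primary 8, secondary 2, 4, 6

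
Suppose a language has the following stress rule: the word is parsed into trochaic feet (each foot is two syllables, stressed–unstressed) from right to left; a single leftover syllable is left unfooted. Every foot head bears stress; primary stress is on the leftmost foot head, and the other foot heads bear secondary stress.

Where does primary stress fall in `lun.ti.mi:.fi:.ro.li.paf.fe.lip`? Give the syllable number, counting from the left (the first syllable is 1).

2

Parse right to left into trochaic (ˈσσ) feet: lun (ˈti.mi:) (ˈfi:.ro) (ˈli.paf) (ˈfe.lip). Syllable 1 is left unfooted.
Foot heads (stressed positions): 2, 4, 6, 8.
End Rule Leftmost: primary stress on the leftmost head = syllable 2.
Primary stress: syllable 2 → lun.ˈti.mi:.fi:.ro.li.paf.fe.lip.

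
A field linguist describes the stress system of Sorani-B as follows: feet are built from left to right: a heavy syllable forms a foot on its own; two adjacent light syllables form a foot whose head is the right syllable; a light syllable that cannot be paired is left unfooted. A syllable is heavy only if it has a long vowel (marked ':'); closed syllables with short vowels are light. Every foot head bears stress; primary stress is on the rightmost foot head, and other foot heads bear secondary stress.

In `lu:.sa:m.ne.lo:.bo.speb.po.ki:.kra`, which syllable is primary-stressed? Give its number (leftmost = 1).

8

Weights: 1 lu: H, 2 sa:m H, 3 ne L, 4 lo: H, 5 bo L, 6 speb L, 7 po L, 8 ki: H, 9 kra L.
Parse left to right (heavy = foot alone; LL = one foot; stranded L unfooted): (ˈlu:) (ˈsa:m) ne (ˈlo:) (bo.ˈspeb) po (ˈki:) kra.
Foot heads: 1, 2, 4, 6, 8.
Primary stress on the rightmost head = syllable 8.
Primary stress: syllable 8 → lu:.sa:m.ne.lo:.bo.speb.po.ˈki:.kra.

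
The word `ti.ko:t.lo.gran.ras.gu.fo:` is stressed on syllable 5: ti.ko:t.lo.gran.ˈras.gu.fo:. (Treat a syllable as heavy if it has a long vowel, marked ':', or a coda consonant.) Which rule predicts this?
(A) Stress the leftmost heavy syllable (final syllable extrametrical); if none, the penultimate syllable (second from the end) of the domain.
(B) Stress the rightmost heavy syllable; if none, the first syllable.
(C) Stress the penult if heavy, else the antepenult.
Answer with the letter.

C

Rule A → syllable 2 (observed: 5).
Rule B → syllable 7 (observed: 5).
Rule C → syllable 5 ✓.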